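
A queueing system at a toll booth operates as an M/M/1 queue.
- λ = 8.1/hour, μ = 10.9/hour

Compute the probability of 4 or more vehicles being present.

ρ = λ/μ = 8.1/10.9 = 0.74312
P(N ≥ n) = ρⁿ
P(N ≥ 4) = 0.74312^4
P(N ≥ 4) = 0.3050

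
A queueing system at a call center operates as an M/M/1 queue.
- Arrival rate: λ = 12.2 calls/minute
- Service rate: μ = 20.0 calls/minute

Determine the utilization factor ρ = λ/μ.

Server utilization: ρ = λ/μ
ρ = 12.2/20.0 = 0.6100
The server is busy 61.00% of the time.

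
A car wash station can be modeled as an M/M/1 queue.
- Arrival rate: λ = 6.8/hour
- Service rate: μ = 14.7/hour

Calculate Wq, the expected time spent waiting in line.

First, compute utilization: ρ = λ/μ = 6.8/14.7 = 0.4626
For M/M/1: Wq = λ/(μ(μ-λ))
Wq = 6.8/(14.7 × (14.7-6.8))
Wq = 6.8/(14.7 × 7.90)
Wq = 0.05856 hours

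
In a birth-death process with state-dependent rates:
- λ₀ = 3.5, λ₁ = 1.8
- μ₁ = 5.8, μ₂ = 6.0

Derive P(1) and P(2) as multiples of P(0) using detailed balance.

Balance equations:
State 0: λ₀P₀ = μ₁P₁ → P₁ = (λ₀/μ₁)P₀ = (3.5/5.8)P₀ = 0.6034P₀
State 1: P₂ = (λ₀λ₁)/(μ₁μ₂)P₀ = (3.5×1.8)/(5.8×6.0)P₀ = 0.1810P₀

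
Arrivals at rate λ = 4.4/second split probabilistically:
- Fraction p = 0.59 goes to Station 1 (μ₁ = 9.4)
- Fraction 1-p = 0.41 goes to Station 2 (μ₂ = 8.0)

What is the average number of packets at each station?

Effective rates: λ₁ = 4.4×0.59 = 2.596, λ₂ = 4.4×0.41 = 1.804
Station 1: ρ₁ = 2.596/9.4 = 0.27617, L₁ = ρ₁/(1-ρ₁) = 0.27617/(1-0.27617) = 0.3815
Station 2: ρ₂ = 1.804/8.0 = 0.2255, L₂ = ρ₂/(1-ρ₂) = 0.2255/(1-0.2255) = 0.2912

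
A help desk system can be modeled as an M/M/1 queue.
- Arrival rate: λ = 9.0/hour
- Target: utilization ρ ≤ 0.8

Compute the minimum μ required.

ρ = λ/μ, so μ = λ/ρ
μ ≥ 9.0/0.8 = 11.2500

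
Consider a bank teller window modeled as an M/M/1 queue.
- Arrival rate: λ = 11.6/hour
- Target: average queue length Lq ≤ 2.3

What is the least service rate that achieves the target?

For M/M/1: Lq = λ²/(μ(μ-λ))
Need Lq ≤ 2.3, i.e. μ(μ-λ) ≥ λ²/2.3
μ² - 11.6μ - 134.56/2.3 ≥ 0  →  μ² - 11.6μ - 58.50435 ≥ 0
Quadratic formula (positive root): μ = [λ + √(λ² + 4×58.50435)]/2
Discriminant: 134.56 + 4×58.50435 = 368.5774, √368.5774 = 19.1984
μ ≥ (11.6 + 19.1984)/2 = 15.3992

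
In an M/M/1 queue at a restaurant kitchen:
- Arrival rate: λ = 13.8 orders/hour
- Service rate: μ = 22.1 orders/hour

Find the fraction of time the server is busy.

Server utilization: ρ = λ/μ
ρ = 13.8/22.1 = 0.6244
The server is busy 62.44% of the time.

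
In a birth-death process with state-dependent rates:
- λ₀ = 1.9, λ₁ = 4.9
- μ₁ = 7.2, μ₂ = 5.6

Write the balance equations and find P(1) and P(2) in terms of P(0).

Balance equations:
State 0: λ₀P₀ = μ₁P₁ → P₁ = (λ₀/μ₁)P₀ = (1.9/7.2)P₀ = 0.2639P₀
State 1: P₂ = (λ₀λ₁)/(μ₁μ₂)P₀ = (1.9×4.9)/(7.2×5.6)P₀ = 0.2309P₀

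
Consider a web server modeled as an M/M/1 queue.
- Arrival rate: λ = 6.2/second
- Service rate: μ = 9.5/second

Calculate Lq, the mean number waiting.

ρ = λ/μ = 6.2/9.5 = 0.6526
For M/M/1: Lq = λ²/(μ(μ-λ))
Lq = 38.44/(9.5 × 3.30)
Lq = 1.2262 requests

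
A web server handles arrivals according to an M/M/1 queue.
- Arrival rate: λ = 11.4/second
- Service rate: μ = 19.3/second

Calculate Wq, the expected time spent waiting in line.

First, compute utilization: ρ = λ/μ = 11.4/19.3 = 0.5907
For M/M/1: Wq = λ/(μ(μ-λ))
Wq = 11.4/(19.3 × (19.3-11.4))
Wq = 11.4/(19.3 × 7.90)
Wq = 0.07477 seconds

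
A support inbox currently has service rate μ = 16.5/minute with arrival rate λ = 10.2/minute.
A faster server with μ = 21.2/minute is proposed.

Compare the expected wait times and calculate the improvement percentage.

System 1: ρ₁ = 10.2/16.5 = 0.6182, W₁ = 1/(16.5-10.2) = 0.15873
System 2: ρ₂ = 10.2/21.2 = 0.4811, W₂ = 1/(21.2-10.2) = 0.090909
Improvement: (W₁-W₂)/W₁ = (0.15873-0.090909)/0.15873 = 42.73%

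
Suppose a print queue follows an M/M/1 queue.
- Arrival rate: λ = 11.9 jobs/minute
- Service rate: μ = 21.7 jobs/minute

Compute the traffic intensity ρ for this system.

Server utilization: ρ = λ/μ
ρ = 11.9/21.7 = 0.5484
The server is busy 54.84% of the time.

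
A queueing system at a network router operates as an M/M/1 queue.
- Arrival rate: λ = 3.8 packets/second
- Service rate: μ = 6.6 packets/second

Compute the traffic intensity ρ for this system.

Server utilization: ρ = λ/μ
ρ = 3.8/6.6 = 0.5758
The server is busy 57.58% of the time.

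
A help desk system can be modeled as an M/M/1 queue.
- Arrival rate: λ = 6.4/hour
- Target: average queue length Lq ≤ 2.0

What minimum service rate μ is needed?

For M/M/1: Lq = λ²/(μ(μ-λ))
Need Lq ≤ 2.0, i.e. μ(μ-λ) ≥ λ²/2.0
μ² - 6.4μ - 40.96/2.0 ≥ 0  →  μ² - 6.4μ - 20.4800 ≥ 0
Quadratic formula (positive root): μ = [λ + √(λ² + 4×20.4800)]/2
Discriminant: 40.96 + 4×20.4800 = 122.8800, √122.8800 = 11.0851
μ ≥ (6.4 + 11.0851)/2 = 8.7426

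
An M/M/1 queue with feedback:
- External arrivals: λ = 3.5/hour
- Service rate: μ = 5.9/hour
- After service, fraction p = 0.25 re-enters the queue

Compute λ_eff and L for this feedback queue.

Effective arrival rate: λ_eff = λ/(1-p) = 3.5/(1-0.25) = 3.5/0.75 = 4.66667
ρ = λ_eff/μ = 4.66667/5.9 = 0.79096
L = ρ/(1-ρ) = 0.79096/(1-0.79096) = 3.7838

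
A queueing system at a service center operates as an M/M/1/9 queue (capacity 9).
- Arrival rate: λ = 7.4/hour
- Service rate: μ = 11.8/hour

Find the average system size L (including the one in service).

ρ = λ/μ = 7.4/11.8 = 0.627119
P₀ = (1-ρ)/(1-ρ^(K+1)) = (1-0.627119)/(1-0.627119^10) = 0.3729/0.9906 = 0.3764
P_K = P₀×ρ^K = 0.37642 × 0.627119^9 = 0.37642 × 0.015002 = 0.005647
L = ρ[1 - (K+1)ρ^K + Kρ^(K+1)] / [(1-ρ)(1-ρ^(K+1))]
L = 0.627119 × (1 - 10×0.015002 + 9×0.0094080) / ((1 - 0.627119) × (1 - 0.0094080)) = 1.5868 customers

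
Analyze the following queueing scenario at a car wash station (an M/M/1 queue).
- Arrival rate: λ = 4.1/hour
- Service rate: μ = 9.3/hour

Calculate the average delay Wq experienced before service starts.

First, compute utilization: ρ = λ/μ = 4.1/9.3 = 0.4409
For M/M/1: Wq = λ/(μ(μ-λ))
Wq = 4.1/(9.3 × (9.3-4.1))
Wq = 4.1/(9.3 × 5.20)
Wq = 0.08478 hours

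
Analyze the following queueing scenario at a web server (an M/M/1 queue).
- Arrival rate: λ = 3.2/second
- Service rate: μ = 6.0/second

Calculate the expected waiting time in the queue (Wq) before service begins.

First, compute utilization: ρ = λ/μ = 3.2/6.0 = 0.5333
For M/M/1: Wq = λ/(μ(μ-λ))
Wq = 3.2/(6.0 × (6.0-3.2))
Wq = 3.2/(6.0 × 2.80)
Wq = 0.1905 seconds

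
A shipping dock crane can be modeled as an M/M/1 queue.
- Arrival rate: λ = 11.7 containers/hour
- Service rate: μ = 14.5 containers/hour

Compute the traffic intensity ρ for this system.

Server utilization: ρ = λ/μ
ρ = 11.7/14.5 = 0.8069
The server is busy 80.69% of the time.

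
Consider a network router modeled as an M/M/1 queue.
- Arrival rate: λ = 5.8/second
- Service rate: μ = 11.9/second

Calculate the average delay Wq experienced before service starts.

First, compute utilization: ρ = λ/μ = 5.8/11.9 = 0.4874
For M/M/1: Wq = λ/(μ(μ-λ))
Wq = 5.8/(11.9 × (11.9-5.8))
Wq = 5.8/(11.9 × 6.10)
Wq = 0.07990 seconds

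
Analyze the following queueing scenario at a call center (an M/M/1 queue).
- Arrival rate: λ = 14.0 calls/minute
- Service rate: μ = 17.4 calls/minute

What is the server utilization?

Server utilization: ρ = λ/μ
ρ = 14.0/17.4 = 0.8046
The server is busy 80.46% of the time.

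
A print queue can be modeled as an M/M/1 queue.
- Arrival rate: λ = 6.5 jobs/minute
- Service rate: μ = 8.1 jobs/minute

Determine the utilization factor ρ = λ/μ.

Server utilization: ρ = λ/μ
ρ = 6.5/8.1 = 0.8025
The server is busy 80.25% of the time.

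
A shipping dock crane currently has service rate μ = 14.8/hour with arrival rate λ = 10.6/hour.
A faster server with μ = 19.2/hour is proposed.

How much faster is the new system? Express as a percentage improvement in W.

System 1: ρ₁ = 10.6/14.8 = 0.7162, W₁ = 1/(14.8-10.6) = 0.23810
System 2: ρ₂ = 10.6/19.2 = 0.5521, W₂ = 1/(19.2-10.6) = 0.11628
Improvement: (W₁-W₂)/W₁ = (0.23810-0.11628)/0.23810 = 51.16%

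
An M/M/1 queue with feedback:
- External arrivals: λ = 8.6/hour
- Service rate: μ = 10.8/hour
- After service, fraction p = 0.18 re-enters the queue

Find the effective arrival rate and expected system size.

Effective arrival rate: λ_eff = λ/(1-p) = 8.6/(1-0.18) = 8.6/0.82 = 10.4878
ρ = λ_eff/μ = 10.4878/10.8 = 0.971093
L = ρ/(1-ρ) = 0.971093/(1-0.971093) = 33.5937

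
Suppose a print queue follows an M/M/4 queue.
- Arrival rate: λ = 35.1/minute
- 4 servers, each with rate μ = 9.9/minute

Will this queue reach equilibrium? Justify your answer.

Stability requires ρ = λ/(cμ) < 1
ρ = 35.1/(4 × 9.9) = 35.1/39.60 = 0.8864
Since 0.8864 < 1, the system is STABLE.
The servers are busy 88.64% of the time.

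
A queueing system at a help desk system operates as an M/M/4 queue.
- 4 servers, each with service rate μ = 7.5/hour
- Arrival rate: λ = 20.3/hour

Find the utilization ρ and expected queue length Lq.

Traffic intensity: ρ = λ/(cμ) = 20.3/(4×7.5) = 0.6767
Since ρ = 0.6767 < 1, system is stable.
Offered load a = λ/μ = cρ = 20.3/7.5 = 2.7067
P₀ = [ Σₙ₌₀^3 aⁿ/n! + a^4/(4!(1-ρ)) ]⁻¹
Σ = a^0/0! + a^1/1! + a^2/2! + a^3/3! = 1.00000 + 2.70667 + 3.66302 + 3.30486 = 10.6745
a^4/(4!(1-ρ)) = 53.6709/(24 × 0.32333) = 6.9164
P₀ = 1/(10.6745 + 6.9164) = 0.05685
Lq = P₀·a^4·ρ / (4!(1-ρ)²) = 0.0568476 × 53.6709 × 0.676667 / (24 × 0.104544) = 0.8228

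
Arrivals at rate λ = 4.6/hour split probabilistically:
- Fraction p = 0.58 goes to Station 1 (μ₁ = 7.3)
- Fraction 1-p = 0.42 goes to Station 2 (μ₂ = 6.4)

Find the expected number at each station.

Effective rates: λ₁ = 4.6×0.58 = 2.668, λ₂ = 4.6×0.42 = 1.932
Station 1: ρ₁ = 2.668/7.3 = 0.3655, L₁ = ρ₁/(1-ρ₁) = 0.3655/(1-0.3655) = 0.5760
Station 2: ρ₂ = 1.932/6.4 = 0.30187, L₂ = ρ₂/(1-ρ₂) = 0.30187/(1-0.30187) = 0.4324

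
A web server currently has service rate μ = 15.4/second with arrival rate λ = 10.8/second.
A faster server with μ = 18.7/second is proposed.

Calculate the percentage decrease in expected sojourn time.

System 1: ρ₁ = 10.8/15.4 = 0.7013, W₁ = 1/(15.4-10.8) = 0.2174
System 2: ρ₂ = 10.8/18.7 = 0.5775, W₂ = 1/(18.7-10.8) = 0.1266
Improvement: (W₁-W₂)/W₁ = (0.2174-0.1266)/0.2174 = 41.77%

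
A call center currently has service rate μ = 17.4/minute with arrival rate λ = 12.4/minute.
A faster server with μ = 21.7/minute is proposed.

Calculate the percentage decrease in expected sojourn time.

System 1: ρ₁ = 12.4/17.4 = 0.7126, W₁ = 1/(17.4-12.4) = 0.20000
System 2: ρ₂ = 12.4/21.7 = 0.5714, W₂ = 1/(21.7-12.4) = 0.10753
Improvement: (W₁-W₂)/W₁ = (0.20000-0.10753)/0.20000 = 46.24%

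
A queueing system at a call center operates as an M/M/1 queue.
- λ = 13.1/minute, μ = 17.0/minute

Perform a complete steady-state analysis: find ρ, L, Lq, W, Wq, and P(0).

Step 1: ρ = λ/μ = 13.1/17.0 = 0.7706
Step 2: L = λ/(μ-λ) = 13.1/3.90 = 3.3590
Step 3: Lq = λ²/(μ(μ-λ)) = 171.61/(17.0×3.90) = 2.5884
Step 4: W = 1/(μ-λ) = 1/3.90 = 0.25641
Step 5: Wq = λ/(μ(μ-λ)) = 13.1/(17.0×3.90) = 0.1976
Step 6: P(0) = 1-ρ = 0.2294
Verify: L = λW = 13.1×0.25641 = 3.3590 ✔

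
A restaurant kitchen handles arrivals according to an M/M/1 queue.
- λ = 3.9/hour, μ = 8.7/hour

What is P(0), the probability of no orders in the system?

ρ = λ/μ = 3.9/8.7 = 0.4483
P(0) = 1 - ρ = 1 - 0.4483 = 0.5517
The server is idle 55.17% of the time.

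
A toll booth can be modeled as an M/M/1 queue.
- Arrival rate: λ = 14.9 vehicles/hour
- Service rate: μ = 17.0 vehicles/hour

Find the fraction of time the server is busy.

Server utilization: ρ = λ/μ
ρ = 14.9/17.0 = 0.8765
The server is busy 87.65% of the time.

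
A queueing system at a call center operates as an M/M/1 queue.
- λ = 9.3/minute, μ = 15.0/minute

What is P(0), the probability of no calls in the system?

ρ = λ/μ = 9.3/15.0 = 0.6200
P(0) = 1 - ρ = 1 - 0.6200 = 0.3800
The server is idle 38.00% of the time.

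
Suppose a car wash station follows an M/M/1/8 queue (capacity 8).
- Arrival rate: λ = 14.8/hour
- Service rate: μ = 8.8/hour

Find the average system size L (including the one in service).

ρ = λ/μ = 14.8/8.8 = 1.68182
P₀ = (1-ρ)/(1-ρ^(K+1)) = (1-1.68182)/(1-1.68182^9) = -0.6818/-106.6504 = 0.006393
P_K = P₀×ρ^K = 0.006393 × 1.68182^8 = 0.006393 × 64.0083 = 0.4092
L = ρ[1 - (K+1)ρ^K + Kρ^(K+1)] / [(1-ρ)(1-ρ^(K+1))]
L = 1.68182 × (1 - 9×64.0083 + 8×107.6504) / ((1 - 1.68182) × (1 - 107.6504)) = 6.6177 cars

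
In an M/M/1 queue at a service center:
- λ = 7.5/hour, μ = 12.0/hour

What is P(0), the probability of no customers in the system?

ρ = λ/μ = 7.5/12.0 = 0.6250
P(0) = 1 - ρ = 1 - 0.6250 = 0.3750
The server is idle 37.50% of the time.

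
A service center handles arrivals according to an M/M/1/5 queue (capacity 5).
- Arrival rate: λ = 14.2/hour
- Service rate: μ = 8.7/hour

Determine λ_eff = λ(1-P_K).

ρ = λ/μ = 14.2/8.7 = 1.6322
P₀ = (1-ρ)/(1-ρ^(K+1)) = (1-1.6322)/(1-1.6322^6) = -0.6322/-17.9078 = 0.03530
P_K = P₀×ρ^K = 0.035303 × 1.6322^5 = 0.035303 × 11.5842 = 0.4090
λ_eff = λ(1-P_K) = 14.2 × (1 - 0.40895) = 14.2 × 0.59105 = 8.3929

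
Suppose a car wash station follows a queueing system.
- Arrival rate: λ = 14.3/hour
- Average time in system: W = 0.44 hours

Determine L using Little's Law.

Little's Law: L = λW
L = 14.3 × 0.44 = 6.2920 cars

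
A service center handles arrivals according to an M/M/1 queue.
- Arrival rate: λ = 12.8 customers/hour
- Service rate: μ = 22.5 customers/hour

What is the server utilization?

Server utilization: ρ = λ/μ
ρ = 12.8/22.5 = 0.5689
The server is busy 56.89% of the time.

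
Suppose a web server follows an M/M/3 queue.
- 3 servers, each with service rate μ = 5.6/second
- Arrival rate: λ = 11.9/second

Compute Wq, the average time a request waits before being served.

Traffic intensity: ρ = λ/(cμ) = 11.9/(3×5.6) = 0.7083
Since ρ = 0.7083 < 1, system is stable.
Offered load a = λ/μ = cρ = 11.9/5.6 = 2.1250
P₀ = [ Σₙ₌₀^2 aⁿ/n! + a^3/(3!(1-ρ)) ]⁻¹
Σ = a^0/0! + a^1/1! + a^2/2! = 1.0000 + 2.1250 + 2.2578 = 5.3828
a^3/(3!(1-ρ)) = 9.59570/(6 × 0.291667) = 5.4833
P₀ = 1/(5.3828 + 5.4833) = 0.09203
Lq = P₀·a^3·ρ / (3!(1-ρ)²) = 0.09203 × 9.5957 × 0.7083 / (6 × 0.08507) = 1.2255
Wq = Lq/λ = 1.2255/11.9 = 0.1030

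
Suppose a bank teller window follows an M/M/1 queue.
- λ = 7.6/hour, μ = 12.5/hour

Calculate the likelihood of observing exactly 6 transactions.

ρ = λ/μ = 7.6/12.5 = 0.6080
P(n) = (1-ρ)ρⁿ
P(6) = (1-0.6080) × 0.6080^6
P(6) = 0.3920 × 0.05052
P(6) = 0.01980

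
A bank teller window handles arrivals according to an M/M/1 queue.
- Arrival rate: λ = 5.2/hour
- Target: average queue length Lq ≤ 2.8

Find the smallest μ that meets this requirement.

For M/M/1: Lq = λ²/(μ(μ-λ))
Need Lq ≤ 2.8, i.e. μ(μ-λ) ≥ λ²/2.8
μ² - 5.2μ - 27.04/2.8 ≥ 0  →  μ² - 5.2μ - 9.65714 ≥ 0
Quadratic formula (positive root): μ = [λ + √(λ² + 4×9.65714)]/2
Discriminant: 27.04 + 4×9.65714 = 65.6686, √65.6686 = 8.1036
μ ≥ (5.2 + 8.1036)/2 = 6.6518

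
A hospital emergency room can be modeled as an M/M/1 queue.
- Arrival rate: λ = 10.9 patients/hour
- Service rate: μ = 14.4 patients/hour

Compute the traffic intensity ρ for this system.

Server utilization: ρ = λ/μ
ρ = 10.9/14.4 = 0.7569
The server is busy 75.69% of the time.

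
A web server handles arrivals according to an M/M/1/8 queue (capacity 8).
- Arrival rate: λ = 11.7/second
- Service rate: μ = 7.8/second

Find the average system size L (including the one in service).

ρ = λ/μ = 11.7/7.8 = 1.5000
P₀ = (1-ρ)/(1-ρ^(K+1)) = (1-1.5000)/(1-1.5000^9) = -0.5000/-37.4434 = 0.01335
P_K = P₀×ρ^K = 0.013354 × 1.5000^8 = 0.013354 × 25.6289 = 0.3422
L = ρ[1 - (K+1)ρ^K + Kρ^(K+1)] / [(1-ρ)(1-ρ^(K+1))]
L = 1.5000 × (1 - 9×25.6289 + 8×38.4434) / ((1 - 1.5000) × (1 - 38.4434)) = 6.2404 requests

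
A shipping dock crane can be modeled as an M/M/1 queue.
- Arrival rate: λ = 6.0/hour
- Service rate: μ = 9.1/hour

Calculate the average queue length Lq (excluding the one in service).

ρ = λ/μ = 6.0/9.1 = 0.6593
For M/M/1: Lq = λ²/(μ(μ-λ))
Lq = 36.00/(9.1 × 3.10)
Lq = 1.2761 containers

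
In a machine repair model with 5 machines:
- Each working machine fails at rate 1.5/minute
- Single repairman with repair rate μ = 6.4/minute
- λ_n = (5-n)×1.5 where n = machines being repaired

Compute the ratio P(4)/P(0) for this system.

P(4)/P(0) = ∏_{i=0}^{4-1} λ_i/μ_{i+1}
= (5-0)×1.5/6.4 × (5-1)×1.5/6.4 × (5-2)×1.5/6.4 × (5-3)×1.5/6.4
= 0.3621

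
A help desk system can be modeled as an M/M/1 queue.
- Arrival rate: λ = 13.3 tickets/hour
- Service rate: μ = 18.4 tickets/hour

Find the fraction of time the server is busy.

Server utilization: ρ = λ/μ
ρ = 13.3/18.4 = 0.7228
The server is busy 72.28% of the time.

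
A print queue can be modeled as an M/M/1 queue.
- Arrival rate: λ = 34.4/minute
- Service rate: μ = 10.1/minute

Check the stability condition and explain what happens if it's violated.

Stability requires ρ = λ/(cμ) < 1
ρ = 34.4/(1 × 10.1) = 34.4/10.10 = 3.4059
Since 3.4059 ≥ 1, the system is UNSTABLE.
Queue grows without bound. Need μ > λ = 34.4.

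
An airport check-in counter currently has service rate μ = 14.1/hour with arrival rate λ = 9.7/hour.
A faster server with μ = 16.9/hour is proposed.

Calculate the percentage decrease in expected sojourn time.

System 1: ρ₁ = 9.7/14.1 = 0.6879, W₁ = 1/(14.1-9.7) = 0.2273
System 2: ρ₂ = 9.7/16.9 = 0.5740, W₂ = 1/(16.9-9.7) = 0.1389
Improvement: (W₁-W₂)/W₁ = (0.2273-0.1389)/0.2273 = 38.89%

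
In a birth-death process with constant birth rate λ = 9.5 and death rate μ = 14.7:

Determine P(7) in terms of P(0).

For constant rates: P(n)/P(0) = (λ/μ)^n
P(7)/P(0) = (9.5/14.7)^7 = 0.64626^7 = 0.04708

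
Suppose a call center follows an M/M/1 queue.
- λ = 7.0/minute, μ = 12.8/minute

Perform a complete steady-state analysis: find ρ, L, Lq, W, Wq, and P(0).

Step 1: ρ = λ/μ = 7.0/12.8 = 0.5469
Step 2: L = λ/(μ-λ) = 7.0/5.80 = 1.2069
Step 3: Lq = λ²/(μ(μ-λ)) = 49.00/(12.8×5.80) = 0.6600
Step 4: W = 1/(μ-λ) = 1/5.80 = 0.17241
Step 5: Wq = λ/(μ(μ-λ)) = 7.0/(12.8×5.80) = 0.09429
Step 6: P(0) = 1-ρ = 0.4531
Verify: L = λW = 7.0×0.17241 = 1.2069 ✔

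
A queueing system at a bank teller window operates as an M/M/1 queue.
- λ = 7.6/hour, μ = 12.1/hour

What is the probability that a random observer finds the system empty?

ρ = λ/μ = 7.6/12.1 = 0.6281
P(0) = 1 - ρ = 1 - 0.6281 = 0.3719
The server is idle 37.19% of the time.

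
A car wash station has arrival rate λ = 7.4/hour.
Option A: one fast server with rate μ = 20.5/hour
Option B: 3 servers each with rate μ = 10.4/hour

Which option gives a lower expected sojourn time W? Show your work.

Option A: single server μ = 20.5 (M/M/1)
  ρ_A = 7.4/20.5 = 0.3610
  W_A = 1/(μ-λ) = 1/(20.5-7.4) = 1/13.10 = 0.07634

Option B: 3 servers μ = 10.4 (M/M/3)
  ρ_B = λ/(cμ) = 7.4/(3×10.4) = 0.2372
  Offered load a = λ/μ = cρ = 7.4/10.4 = 0.7115
  P₀ = [ Σₙ₌₀^2 aⁿ/n! + a^3/(3!(1-ρ)) ]⁻¹
  Σ = a^0/0! + a^1/1! + a^2/2! = 1.0000 + 0.71154 + 0.25314 = 1.9647
  a^3/(3!(1-ρ)) = 0.36024/(6 × 0.76282) = 0.07871
  P₀ = 1/(1.9647 + 0.07871) = 0.4894
  Lq = P₀·a^3·ρ / (3!(1-ρ)²) = 0.4894 × 0.3602 × 0.2372 / (6 × 0.5819) = 0.01198
  Wq_B = Lq/λ = 0.011976/7.4 = 0.001618
  W_B = Wq_B + 1/μ = 0.001618 + 0.09615 = 0.09777

Since W_A = 0.07634 < W_B = 0.09777, Option A (single fast server) has the shorter time in system.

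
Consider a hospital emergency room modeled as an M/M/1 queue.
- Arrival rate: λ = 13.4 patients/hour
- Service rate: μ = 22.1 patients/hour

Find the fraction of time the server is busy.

Server utilization: ρ = λ/μ
ρ = 13.4/22.1 = 0.6063
The server is busy 60.63% of the time.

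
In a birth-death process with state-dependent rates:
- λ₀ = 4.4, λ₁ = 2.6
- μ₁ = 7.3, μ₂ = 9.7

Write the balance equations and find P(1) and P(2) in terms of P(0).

Balance equations:
State 0: λ₀P₀ = μ₁P₁ → P₁ = (λ₀/μ₁)P₀ = (4.4/7.3)P₀ = 0.6027P₀
State 1: P₂ = (λ₀λ₁)/(μ₁μ₂)P₀ = (4.4×2.6)/(7.3×9.7)P₀ = 0.1616P₀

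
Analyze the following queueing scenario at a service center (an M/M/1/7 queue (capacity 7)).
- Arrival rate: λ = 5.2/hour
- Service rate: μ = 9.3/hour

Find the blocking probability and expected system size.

ρ = λ/μ = 5.2/9.3 = 0.55914
P₀ = (1-ρ)/(1-ρ^(K+1)) = (1-0.55914)/(1-0.55914^8) = 0.44086/0.99045 = 0.4451
P_K = P₀×ρ^K = 0.44511 × 0.55914^7 = 0.44511 × 0.017086 = 0.007605
Blocking probability P_7 = 0.007605 (0.76%)
L = ρ[1 - (K+1)ρ^K + Kρ^(K+1)] / [(1-ρ)(1-ρ^(K+1))]
L = 0.55914 × (1 - 8×0.01709 + 7×0.009554) / ((1 - 0.55914) × (1 - 0.009554)) = 1.1911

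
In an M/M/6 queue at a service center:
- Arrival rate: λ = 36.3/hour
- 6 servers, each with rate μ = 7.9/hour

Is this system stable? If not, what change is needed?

Stability requires ρ = λ/(cμ) < 1
ρ = 36.3/(6 × 7.9) = 36.3/47.40 = 0.7658
Since 0.7658 < 1, the system is STABLE.
The servers are busy 76.58% of the time.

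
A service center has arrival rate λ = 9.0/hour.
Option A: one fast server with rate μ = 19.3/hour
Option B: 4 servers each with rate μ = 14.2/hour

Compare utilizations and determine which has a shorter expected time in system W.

Option A: single server μ = 19.3 (M/M/1)
  ρ_A = 9.0/19.3 = 0.4663
  W_A = 1/(μ-λ) = 1/(19.3-9.0) = 1/10.30 = 0.09709

Option B: 4 servers μ = 14.2 (M/M/4)
  ρ_B = λ/(cμ) = 9.0/(4×14.2) = 0.1585
  Offered load a = λ/μ = cρ = 9.0/14.2 = 0.6338
  P₀ = [ Σₙ₌₀^3 aⁿ/n! + a^4/(4!(1-ρ)) ]⁻¹
  Σ = a^0/0! + a^1/1! + a^2/2! + a^3/3! = 1.0000 + 0.6338 + 0.2009 + 0.04243 = 1.8771
  a^4/(4!(1-ρ)) = 0.16137/(24 × 0.84155) = 0.007990
  P₀ = 1/(1.8771 + 0.007990) = 0.5305
  Lq = P₀·a^4·ρ / (4!(1-ρ)²) = 0.53048 × 0.16137 × 0.15845 / (24 × 0.70821) = 0.0007980
  Wq_B = Lq/λ = 0.0007980/9.0 = 0.00008867
  W_B = Wq_B + 1/μ = 0.00008867 + 0.07042 = 0.07051

Since W_B = 0.07051 < W_A = 0.09709, Option B (multiple servers) has the shorter time in system.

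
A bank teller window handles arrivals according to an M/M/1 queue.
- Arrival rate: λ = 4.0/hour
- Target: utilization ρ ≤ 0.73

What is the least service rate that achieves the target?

ρ = λ/μ, so μ = λ/ρ
μ ≥ 4.0/0.73 = 5.4795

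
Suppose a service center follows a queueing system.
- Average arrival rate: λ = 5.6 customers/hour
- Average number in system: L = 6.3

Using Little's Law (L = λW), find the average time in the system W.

Little's Law: L = λW, so W = L/λ
W = 6.3/5.6 = 1.1250 hours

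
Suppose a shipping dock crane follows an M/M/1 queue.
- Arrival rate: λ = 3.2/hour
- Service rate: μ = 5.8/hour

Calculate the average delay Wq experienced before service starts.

First, compute utilization: ρ = λ/μ = 3.2/5.8 = 0.5517
For M/M/1: Wq = λ/(μ(μ-λ))
Wq = 3.2/(5.8 × (5.8-3.2))
Wq = 3.2/(5.8 × 2.60)
Wq = 0.2122 hours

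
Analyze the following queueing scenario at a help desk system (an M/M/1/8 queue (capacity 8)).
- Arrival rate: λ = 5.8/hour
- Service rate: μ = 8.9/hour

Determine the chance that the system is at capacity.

ρ = λ/μ = 5.8/8.9 = 0.651685
P₀ = (1-ρ)/(1-ρ^(K+1)) = (1-0.651685)/(1-0.651685^9) = 0.34832/0.97880 = 0.3559
P_K = P₀×ρ^K = 0.3559 × 0.651685^8 = 0.3559 × 0.03253 = 0.01158
Blocking probability = 1.16%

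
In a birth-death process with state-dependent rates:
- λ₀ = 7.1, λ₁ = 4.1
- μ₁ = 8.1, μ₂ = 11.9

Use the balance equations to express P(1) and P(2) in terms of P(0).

Balance equations:
State 0: λ₀P₀ = μ₁P₁ → P₁ = (λ₀/μ₁)P₀ = (7.1/8.1)P₀ = 0.8765P₀
State 1: P₂ = (λ₀λ₁)/(μ₁μ₂)P₀ = (7.1×4.1)/(8.1×11.9)P₀ = 0.3020P₀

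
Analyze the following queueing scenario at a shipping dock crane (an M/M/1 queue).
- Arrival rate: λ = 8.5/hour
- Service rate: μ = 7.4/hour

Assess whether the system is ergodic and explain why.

Stability requires ρ = λ/(cμ) < 1
ρ = 8.5/(1 × 7.4) = 8.5/7.40 = 1.1486
Since 1.1486 ≥ 1, the system is UNSTABLE.
Queue grows without bound. Need μ > λ = 8.5.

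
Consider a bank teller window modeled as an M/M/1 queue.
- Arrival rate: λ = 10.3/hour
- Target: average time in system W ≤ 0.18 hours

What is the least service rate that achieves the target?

For M/M/1: W = 1/(μ-λ)
Need W ≤ 0.18, so 1/(μ-λ) ≤ 0.18
μ - λ ≥ 1/0.18 = 5.5556
μ ≥ 10.3 + 5.5556 = 15.8556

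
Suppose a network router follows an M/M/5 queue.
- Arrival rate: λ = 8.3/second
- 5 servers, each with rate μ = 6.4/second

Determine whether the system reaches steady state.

Stability requires ρ = λ/(cμ) < 1
ρ = 8.3/(5 × 6.4) = 8.3/32.00 = 0.2594
Since 0.2594 < 1, the system is STABLE.
The servers are busy 25.94% of the time.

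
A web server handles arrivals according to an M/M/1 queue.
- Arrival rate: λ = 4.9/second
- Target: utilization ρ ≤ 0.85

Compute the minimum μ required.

ρ = λ/μ, so μ = λ/ρ
μ ≥ 4.9/0.85 = 5.7647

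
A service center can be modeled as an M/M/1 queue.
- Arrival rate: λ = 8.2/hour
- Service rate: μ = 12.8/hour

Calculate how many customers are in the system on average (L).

ρ = λ/μ = 8.2/12.8 = 0.6406
For M/M/1: L = λ/(μ-λ)
L = 8.2/(12.8-8.2) = 8.2/4.60
L = 1.7826 customers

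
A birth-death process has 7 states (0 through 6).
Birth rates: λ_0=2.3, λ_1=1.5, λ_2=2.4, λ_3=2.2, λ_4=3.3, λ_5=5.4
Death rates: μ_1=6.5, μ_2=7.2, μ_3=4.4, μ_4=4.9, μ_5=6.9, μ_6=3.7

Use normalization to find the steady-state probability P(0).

Ratios P(n)/P(0) = (λ₀···λₙ₋₁)/(μ₁···μₙ):
P(1)/P(0) = (2.3)/(6.5) = 0.35385
P(2)/P(0) = (2.3×1.5)/(6.5×7.2) = 0.073718
P(3)/P(0) = (2.3×1.5×2.4)/(6.5×7.2×4.4) = 0.040210
P(4)/P(0) = (2.3×1.5×2.4×2.2)/(6.5×7.2×4.4×4.9) = 0.018053
P(5)/P(0) = (2.3×1.5×2.4×2.2×3.3)/(6.5×7.2×4.4×4.9×6.9) = 0.0086342
P(6)/P(0) = (2.3×1.5×2.4×2.2×3.3×5.4)/(6.5×7.2×4.4×4.9×6.9×3.7) = 0.012601

Normalization: ∑ P(n) = 1
P(0) × (1.0000 + 0.35385 + 0.073718 + 0.040210 + 0.018053 + 0.0086342 + 0.012601) = 1
P(0) × 1.5071 = 1
P(0) = 1/1.5071 = 0.6635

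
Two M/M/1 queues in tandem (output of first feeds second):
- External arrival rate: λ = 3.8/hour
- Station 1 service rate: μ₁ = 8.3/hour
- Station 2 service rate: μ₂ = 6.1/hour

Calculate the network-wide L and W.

By Jackson's theorem, each station behaves as independent M/M/1.
Station 1: ρ₁ = 3.8/8.3 = 0.4578, L₁ = ρ₁/(1-ρ₁) = λ/(μ₁-λ) = 3.8/4.50 = 0.8444
Station 2: ρ₂ = 3.8/6.1 = 0.6230, L₂ = ρ₂/(1-ρ₂) = λ/(μ₂-λ) = 3.8/2.30 = 1.6522
Total: L = L₁ + L₂ = 0.8444 + 1.6522 = 2.4966
W = L/λ = 2.4966/3.8 = 0.6570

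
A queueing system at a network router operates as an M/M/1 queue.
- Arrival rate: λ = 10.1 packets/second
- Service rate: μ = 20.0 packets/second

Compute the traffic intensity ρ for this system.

Server utilization: ρ = λ/μ
ρ = 10.1/20.0 = 0.5050
The server is busy 50.50% of the time.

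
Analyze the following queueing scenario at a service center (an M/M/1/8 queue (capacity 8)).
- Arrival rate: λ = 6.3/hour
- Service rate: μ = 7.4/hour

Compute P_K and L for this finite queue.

ρ = λ/μ = 6.3/7.4 = 0.85135
P₀ = (1-ρ)/(1-ρ^(K+1)) = (1-0.85135)/(1-0.85135^9) = 0.14865/0.76505 = 0.1943
P_K = P₀×ρ^K = 0.19430 × 0.85135^8 = 0.19430 × 0.27597 = 0.05362
Blocking probability P_8 = 0.05362 (5.36%)
L = ρ[1 - (K+1)ρ^K + Kρ^(K+1)] / [(1-ρ)(1-ρ^(K+1))]
L = 0.85135 × (1 - 9×0.275972 + 8×0.234949) / ((1 - 0.85135) × (1 - 0.234949)) = 2.9633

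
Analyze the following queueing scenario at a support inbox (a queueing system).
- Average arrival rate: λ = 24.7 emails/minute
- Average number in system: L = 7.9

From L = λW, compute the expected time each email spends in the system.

Little's Law: L = λW, so W = L/λ
W = 7.9/24.7 = 0.3198 minutes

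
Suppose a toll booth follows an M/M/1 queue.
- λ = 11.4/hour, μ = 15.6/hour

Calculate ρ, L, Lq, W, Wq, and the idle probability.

Step 1: ρ = λ/μ = 11.4/15.6 = 0.7308
Step 2: L = λ/(μ-λ) = 11.4/4.20 = 2.7143
Step 3: Lq = λ²/(μ(μ-λ)) = 129.96/(15.6×4.20) = 1.9835
Step 4: W = 1/(μ-λ) = 1/4.20 = 0.2381
Step 5: Wq = λ/(μ(μ-λ)) = 11.4/(15.6×4.20) = 0.1740
Step 6: P(0) = 1-ρ = 0.2692
Verify: L = λW = 11.4×0.2381 = 2.7143 ✔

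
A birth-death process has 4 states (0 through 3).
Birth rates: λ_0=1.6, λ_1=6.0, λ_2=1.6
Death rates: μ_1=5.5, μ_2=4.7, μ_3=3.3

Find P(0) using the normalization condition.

Ratios P(n)/P(0) = (λ₀···λₙ₋₁)/(μ₁···μₙ):
P(1)/P(0) = (1.6)/(5.5) = 0.29091
P(2)/P(0) = (1.6×6.0)/(5.5×4.7) = 0.37137
P(3)/P(0) = (1.6×6.0×1.6)/(5.5×4.7×3.3) = 0.18006

Normalization: ∑ P(n) = 1
P(0) × (1.0000 + 0.29091 + 0.37137 + 0.18006) = 1
P(0) × 1.8423 = 1
P(0) = 1/1.8423 = 0.5428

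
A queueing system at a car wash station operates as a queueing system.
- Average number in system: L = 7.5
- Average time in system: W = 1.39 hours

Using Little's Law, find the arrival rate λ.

Little's Law: L = λW, so λ = L/W
λ = 7.5/1.39 = 5.3957 cars/hour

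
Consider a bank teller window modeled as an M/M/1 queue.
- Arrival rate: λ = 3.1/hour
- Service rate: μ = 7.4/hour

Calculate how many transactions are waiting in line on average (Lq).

ρ = λ/μ = 3.1/7.4 = 0.4189
For M/M/1: Lq = λ²/(μ(μ-λ))
Lq = 9.61/(7.4 × 4.30)
Lq = 0.3020 transactions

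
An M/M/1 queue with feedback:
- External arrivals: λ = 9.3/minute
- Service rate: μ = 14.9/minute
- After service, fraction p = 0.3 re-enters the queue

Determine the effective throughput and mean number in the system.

Effective arrival rate: λ_eff = λ/(1-p) = 9.3/(1-0.3) = 9.3/0.70 = 13.285714
ρ = λ_eff/μ = 13.285714/14.9 = 0.891659
L = ρ/(1-ρ) = 0.891659/(1-0.891659) = 8.2301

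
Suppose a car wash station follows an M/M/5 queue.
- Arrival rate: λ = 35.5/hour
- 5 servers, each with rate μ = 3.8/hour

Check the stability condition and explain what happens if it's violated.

Stability requires ρ = λ/(cμ) < 1
ρ = 35.5/(5 × 3.8) = 35.5/19.00 = 1.8684
Since 1.8684 ≥ 1, the system is UNSTABLE.
Need c > λ/μ = 35.5/3.8 = 9.34.
Minimum servers needed: c = 10.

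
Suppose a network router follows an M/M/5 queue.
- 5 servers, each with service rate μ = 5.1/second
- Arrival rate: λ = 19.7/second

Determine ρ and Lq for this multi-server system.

Traffic intensity: ρ = λ/(cμ) = 19.7/(5×5.1) = 0.7725
Since ρ = 0.7725 < 1, system is stable.
Offered load a = λ/μ = cρ = 19.7/5.1 = 3.8627
P₀ = [ Σₙ₌₀^4 aⁿ/n! + a^5/(5!(1-ρ)) ]⁻¹
Σ = a^0/0! + a^1/1! + a^2/2! + a^3/3! + a^4/4! = 1.0000 + 3.8627 + 7.4604 + 9.6059 + 9.2763 = 31.2053
a^5/(5!(1-ρ)) = 859.9640/(120 × 0.227451) = 31.5073
P₀ = 1/(31.2053 + 31.5073) = 0.01595
Lq = P₀·a^5·ρ / (5!(1-ρ)²) = 0.015946 × 859.9640 × 0.77255 / (120 × 0.051734) = 1.7065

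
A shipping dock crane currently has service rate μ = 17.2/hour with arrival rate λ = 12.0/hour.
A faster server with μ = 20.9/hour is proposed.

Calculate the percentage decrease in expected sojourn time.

System 1: ρ₁ = 12.0/17.2 = 0.6977, W₁ = 1/(17.2-12.0) = 0.19231
System 2: ρ₂ = 12.0/20.9 = 0.5742, W₂ = 1/(20.9-12.0) = 0.11236
Improvement: (W₁-W₂)/W₁ = (0.19231-0.11236)/0.19231 = 41.57%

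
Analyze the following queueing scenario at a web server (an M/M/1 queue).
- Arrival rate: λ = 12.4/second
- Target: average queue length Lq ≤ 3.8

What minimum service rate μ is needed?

For M/M/1: Lq = λ²/(μ(μ-λ))
Need Lq ≤ 3.8, i.e. μ(μ-λ) ≥ λ²/3.8
μ² - 12.4μ - 153.76/3.8 ≥ 0  →  μ² - 12.4μ - 40.46316 ≥ 0
Quadratic formula (positive root): μ = [λ + √(λ² + 4×40.46316)]/2
Discriminant: 153.76 + 4×40.46316 = 315.6126, √315.6126 = 17.76549
μ ≥ (12.4 + 17.76549)/2 = 15.0827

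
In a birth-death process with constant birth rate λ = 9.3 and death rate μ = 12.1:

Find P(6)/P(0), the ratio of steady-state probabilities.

For constant rates: P(n)/P(0) = (λ/μ)^n
P(6)/P(0) = (9.3/12.1)^6 = 0.7686^6 = 0.2062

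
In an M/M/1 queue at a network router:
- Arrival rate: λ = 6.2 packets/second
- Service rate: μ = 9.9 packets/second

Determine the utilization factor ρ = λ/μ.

Server utilization: ρ = λ/μ
ρ = 6.2/9.9 = 0.6263
The server is busy 62.63% of the time.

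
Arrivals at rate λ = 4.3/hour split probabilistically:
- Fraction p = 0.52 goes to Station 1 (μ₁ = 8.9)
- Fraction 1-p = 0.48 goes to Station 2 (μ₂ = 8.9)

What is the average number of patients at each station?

Effective rates: λ₁ = 4.3×0.52 = 2.236, λ₂ = 4.3×0.48 = 2.064
Station 1: ρ₁ = 2.236/8.9 = 0.2512, L₁ = ρ₁/(1-ρ₁) = 0.2512/(1-0.2512) = 0.3355
Station 2: ρ₂ = 2.064/8.9 = 0.2319, L₂ = ρ₂/(1-ρ₂) = 0.2319/(1-0.2319) = 0.3019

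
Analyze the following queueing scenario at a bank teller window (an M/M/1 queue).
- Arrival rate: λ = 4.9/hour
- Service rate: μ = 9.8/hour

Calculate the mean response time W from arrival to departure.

First, compute utilization: ρ = λ/μ = 4.9/9.8 = 0.5000
For M/M/1: W = 1/(μ-λ)
W = 1/(9.8-4.9) = 1/4.90
W = 0.2041 hours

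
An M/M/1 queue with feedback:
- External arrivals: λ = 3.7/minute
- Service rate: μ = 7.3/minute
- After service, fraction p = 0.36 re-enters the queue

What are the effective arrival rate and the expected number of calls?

Effective arrival rate: λ_eff = λ/(1-p) = 3.7/(1-0.36) = 3.7/0.64 = 5.78125
ρ = λ_eff/μ = 5.78125/7.3 = 0.791952
L = ρ/(1-ρ) = 0.791952/(1-0.791952) = 3.8066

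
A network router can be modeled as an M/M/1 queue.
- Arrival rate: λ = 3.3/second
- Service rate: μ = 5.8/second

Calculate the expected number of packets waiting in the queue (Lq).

ρ = λ/μ = 3.3/5.8 = 0.5690
For M/M/1: Lq = λ²/(μ(μ-λ))
Lq = 10.89/(5.8 × 2.50)
Lq = 0.7510 packets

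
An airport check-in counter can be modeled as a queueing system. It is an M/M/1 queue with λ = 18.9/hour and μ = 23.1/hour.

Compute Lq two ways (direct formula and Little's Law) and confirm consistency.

Method 1 (direct): Lq = λ²/(μ(μ-λ)) = 357.21/(23.1 × 4.20) = 3.6818

Method 2 (Little's Law):
W = 1/(μ-λ) = 1/4.20 = 0.238095
Wq = W - 1/μ = 0.238095 - 0.0432900 = 0.194805
Lq = λWq = 18.9 × 0.194805 = 3.6818 ✔ (matches Method 1)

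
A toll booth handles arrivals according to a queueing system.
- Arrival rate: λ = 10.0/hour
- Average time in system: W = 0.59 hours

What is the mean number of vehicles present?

Little's Law: L = λW
L = 10.0 × 0.59 = 5.9000 vehicles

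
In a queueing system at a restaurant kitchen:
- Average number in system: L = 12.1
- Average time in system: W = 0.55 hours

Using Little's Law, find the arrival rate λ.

Little's Law: L = λW, so λ = L/W
λ = 12.1/0.55 = 22.0000 orders/hour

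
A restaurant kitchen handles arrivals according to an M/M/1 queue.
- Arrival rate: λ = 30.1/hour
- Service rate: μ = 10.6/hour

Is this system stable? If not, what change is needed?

Stability requires ρ = λ/(cμ) < 1
ρ = 30.1/(1 × 10.6) = 30.1/10.60 = 2.8396
Since 2.8396 ≥ 1, the system is UNSTABLE.
Queue grows without bound. Need μ > λ = 30.1.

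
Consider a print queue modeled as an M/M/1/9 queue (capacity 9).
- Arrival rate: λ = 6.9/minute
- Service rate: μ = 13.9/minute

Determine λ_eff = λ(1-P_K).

ρ = λ/μ = 6.9/13.9 = 0.4964
P₀ = (1-ρ)/(1-ρ^(K+1)) = (1-0.4964)/(1-0.4964^10) = 0.5036/0.9991 = 0.5041
P_K = P₀×ρ^K = 0.5041 × 0.4964^9 = 0.5041 × 0.001830 = 0.0009225
λ_eff = λ(1-P_K) = 6.9 × (1 - 0.0009225) = 6.9 × 0.999077 = 6.8936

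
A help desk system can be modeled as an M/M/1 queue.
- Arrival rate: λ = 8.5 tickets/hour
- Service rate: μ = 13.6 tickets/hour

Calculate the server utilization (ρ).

Server utilization: ρ = λ/μ
ρ = 8.5/13.6 = 0.6250
The server is busy 62.50% of the time.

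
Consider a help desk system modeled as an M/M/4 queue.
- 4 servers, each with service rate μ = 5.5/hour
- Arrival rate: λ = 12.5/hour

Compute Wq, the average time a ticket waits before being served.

Traffic intensity: ρ = λ/(cμ) = 12.5/(4×5.5) = 0.5682
Since ρ = 0.5682 < 1, system is stable.
Offered load a = λ/μ = cρ = 12.5/5.5 = 2.2727
P₀ = [ Σₙ₌₀^3 aⁿ/n! + a^4/(4!(1-ρ)) ]⁻¹
Σ = a^0/0! + a^1/1! + a^2/2! + a^3/3! = 1.00000 + 2.27273 + 2.58264 + 1.95655 = 7.8119
a^4/(4!(1-ρ)) = 26.6802/(24 × 0.43182) = 2.5744
P₀ = 1/(7.8119 + 2.5744) = 0.09628
Lq = P₀·a^4·ρ / (4!(1-ρ)²) = 0.09628 × 26.6802 × 0.5682 / (24 × 0.1865) = 0.3261
Wq = Lq/λ = 0.3261/12.5 = 0.02609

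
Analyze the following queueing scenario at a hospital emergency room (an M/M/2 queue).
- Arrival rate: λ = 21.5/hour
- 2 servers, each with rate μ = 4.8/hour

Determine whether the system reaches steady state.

Stability requires ρ = λ/(cμ) < 1
ρ = 21.5/(2 × 4.8) = 21.5/9.60 = 2.2396
Since 2.2396 ≥ 1, the system is UNSTABLE.
Need c > λ/μ = 21.5/4.8 = 4.48.
Minimum servers needed: c = 5.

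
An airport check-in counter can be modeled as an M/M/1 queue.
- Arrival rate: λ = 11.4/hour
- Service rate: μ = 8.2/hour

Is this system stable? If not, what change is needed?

Stability requires ρ = λ/(cμ) < 1
ρ = 11.4/(1 × 8.2) = 11.4/8.20 = 1.3902
Since 1.3902 ≥ 1, the system is UNSTABLE.
Queue grows without bound. Need μ > λ = 11.4.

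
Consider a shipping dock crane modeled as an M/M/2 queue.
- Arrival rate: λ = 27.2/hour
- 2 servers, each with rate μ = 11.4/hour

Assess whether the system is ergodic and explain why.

Stability requires ρ = λ/(cμ) < 1
ρ = 27.2/(2 × 11.4) = 27.2/22.80 = 1.1930
Since 1.1930 ≥ 1, the system is UNSTABLE.
Need c > λ/μ = 27.2/11.4 = 2.39.
Minimum servers needed: c = 3.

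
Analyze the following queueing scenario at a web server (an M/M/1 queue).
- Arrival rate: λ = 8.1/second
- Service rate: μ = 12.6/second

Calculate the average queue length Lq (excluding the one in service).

ρ = λ/μ = 8.1/12.6 = 0.6429
For M/M/1: Lq = λ²/(μ(μ-λ))
Lq = 65.61/(12.6 × 4.50)
Lq = 1.1571 requests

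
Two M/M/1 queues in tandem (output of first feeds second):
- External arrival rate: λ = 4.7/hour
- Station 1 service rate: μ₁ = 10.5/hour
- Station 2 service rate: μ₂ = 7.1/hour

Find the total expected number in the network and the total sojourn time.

By Jackson's theorem, each station behaves as independent M/M/1.
Station 1: ρ₁ = 4.7/10.5 = 0.4476, L₁ = ρ₁/(1-ρ₁) = λ/(μ₁-λ) = 4.7/5.80 = 0.810345
Station 2: ρ₂ = 4.7/7.1 = 0.6620, L₂ = ρ₂/(1-ρ₂) = λ/(μ₂-λ) = 4.7/2.40 = 1.95833
Total: L = L₁ + L₂ = 0.810345 + 1.95833 = 2.7687
W = L/λ = 2.7687/4.7 = 0.5891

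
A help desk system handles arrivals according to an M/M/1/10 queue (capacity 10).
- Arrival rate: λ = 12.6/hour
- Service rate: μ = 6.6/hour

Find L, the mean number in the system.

ρ = λ/μ = 12.6/6.6 = 1.9091
P₀ = (1-ρ)/(1-ρ^(K+1)) = (1-1.9091)/(1-1.9091^11) = -0.9091/-1226.7656 = 0.0007411
P_K = P₀×ρ^K = 0.0007411 × 1.9091^10 = 0.0007411 × 643.1122 = 0.4766
L = ρ[1 - (K+1)ρ^K + Kρ^(K+1)] / [(1-ρ)(1-ρ^(K+1))]
L = 1.9091 × (1 - 11×643.1122 + 10×1227.7656) / ((1 - 1.9091) × (1 - 1227.7656)) = 8.9090 tickets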